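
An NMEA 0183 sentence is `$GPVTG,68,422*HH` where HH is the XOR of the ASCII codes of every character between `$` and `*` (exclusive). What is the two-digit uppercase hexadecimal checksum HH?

68

XOR the ASCII codes of the payload characters:
  'G' = 0x47 → acc = 0x47
  'P' = 0x50 → acc = 0x17
  'V' = 0x56 → acc = 0x41
  'T' = 0x54 → acc = 0x15
  'G' = 0x47 → acc = 0x52
  ',' = 0x2C → acc = 0x7E
  '6' = 0x36 → acc = 0x48
  '8' = 0x38 → acc = 0x70
  ',' = 0x2C → acc = 0x5C
  '4' = 0x34 → acc = 0x68
  '2' = 0x32 → acc = 0x5A
  '2' = 0x32 → acc = 0x68
Checksum = 0x68.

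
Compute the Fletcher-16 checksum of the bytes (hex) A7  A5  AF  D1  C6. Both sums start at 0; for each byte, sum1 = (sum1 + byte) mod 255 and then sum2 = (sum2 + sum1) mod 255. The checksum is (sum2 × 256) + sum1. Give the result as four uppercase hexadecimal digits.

Running sums (mod 255):
  after byte 0 (A7): sum1=167, sum2=167
  after byte 1 (A5): sum1=77, sum2=244
  after byte 2 (AF): sum1=252, sum2=241
  after byte 3 (D1): sum1=206, sum2=192
  after byte 4 (C6): sum1=149, sum2=86
Checksum = sum2·256 + sum1 = 86·256 + 149 = 22165 = 0x5695.

5695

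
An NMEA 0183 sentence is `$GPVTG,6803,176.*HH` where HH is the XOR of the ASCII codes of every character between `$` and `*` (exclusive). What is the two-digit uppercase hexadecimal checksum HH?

XOR the ASCII codes of the payload characters:
  'G' = 0x47 → acc = 0x47
  'P' = 0x50 → acc = 0x17
  'V' = 0x56 → acc = 0x41
  'T' = 0x54 → acc = 0x15
  'G' = 0x47 → acc = 0x52
  ',' = 0x2C → acc = 0x7E
  '6' = 0x36 → acc = 0x48
  '8' = 0x38 → acc = 0x70
  '0' = 0x30 → acc = 0x40
  '3' = 0x33 → acc = 0x73
  ',' = 0x2C → acc = 0x5F
  '1' = 0x31 → acc = 0x6E
  '7' = 0x37 → acc = 0x59
  '6' = 0x36 → acc = 0x6F
  '.' = 0x2E → acc = 0x41
Checksum = 0x41.

41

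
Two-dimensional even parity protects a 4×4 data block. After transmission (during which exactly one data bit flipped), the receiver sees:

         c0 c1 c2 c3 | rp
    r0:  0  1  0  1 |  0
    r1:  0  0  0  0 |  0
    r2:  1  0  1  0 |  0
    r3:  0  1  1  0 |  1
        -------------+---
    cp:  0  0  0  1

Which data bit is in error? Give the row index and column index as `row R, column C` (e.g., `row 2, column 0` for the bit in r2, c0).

row 3, column 0

Recompute each row's even parity and compare to rp:
  r0: data parity 0, sent rp 0 → ok
  r1: data parity 0, sent rp 0 → ok
  r2: data parity 0, sent rp 0 → ok
  r3: data parity 0, sent rp 1 → mismatch
Recompute each column's even parity and compare to cp:
  c0: data parity 1, sent cp 0 → mismatch
  c1: data parity 0, sent cp 0 → ok
  c2: data parity 0, sent cp 0 → ok
  c3: data parity 1, sent cp 1 → ok
Exactly one row (r3) and one column (c0) fail → the flipped bit is at their intersection.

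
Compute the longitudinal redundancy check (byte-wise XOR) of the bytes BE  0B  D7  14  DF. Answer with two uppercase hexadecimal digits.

XOR the bytes together:
  start with 0xBE
  0xBE ⊕ 0x0B = 0xB5
  0xB5 ⊕ 0xD7 = 0x62
  0x62 ⊕ 0x14 = 0x76
  0x76 ⊕ 0xDF = 0xA9

A9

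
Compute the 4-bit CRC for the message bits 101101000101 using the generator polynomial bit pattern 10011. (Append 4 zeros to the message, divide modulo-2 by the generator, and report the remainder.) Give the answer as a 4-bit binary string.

Append 4 zeros: 1011010001010000. Divide by 10011 (XOR where the leading bit is 1):
  pos 0: 10110 XOR 10011 = 00101
  pos 2: 10110 XOR 10011 = 00101
  pos 4: 10100 XOR 10011 = 00111
  pos 6: 11110 XOR 10011 = 01101
  pos 7: 11011 XOR 10011 = 01000
  pos 8: 10000 XOR 10011 = 00011
  pos 11: 11000 XOR 10011 = 01011
Remainder (last 4 bits) = 1011. This is the CRC / FCS.

1011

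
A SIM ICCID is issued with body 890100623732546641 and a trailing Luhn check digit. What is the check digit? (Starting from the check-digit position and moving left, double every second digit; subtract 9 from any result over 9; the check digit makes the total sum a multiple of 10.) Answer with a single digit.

Partial digits right→left: 1 4 6 6 4 5 2 3 7 3 2 6 0 0 1 0 9 8
Double every second digit counting from the check-digit position (so the 1st, 3rd, 5th, ... of the partial from the right).
  doubled (with −9 where >9): 2 3 8 4 5 4 0 2 9 → sum 37
  kept as-is: 4 6 5 3 3 6 0 0 8 → sum 35
Total = 37 + 35 = 72.
Check digit = (10 − (72 mod 10)) mod 10 = 8.

8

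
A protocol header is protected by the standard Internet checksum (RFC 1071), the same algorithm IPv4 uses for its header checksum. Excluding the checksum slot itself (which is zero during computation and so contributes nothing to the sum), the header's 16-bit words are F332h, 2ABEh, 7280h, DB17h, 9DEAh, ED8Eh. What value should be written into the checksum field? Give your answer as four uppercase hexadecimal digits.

08FD

One's-complement addition (fold any carry out of bit 15 back into bit 0):
  0xF332 + 0x2ABE = 0x11DF0 → wrap carry → 0x1DF1
  0x1DF1 + 0x7280 = 0x09071
  0x9071 + 0xDB17 = 0x16B88 → wrap carry → 0x6B89
  0x6B89 + 0x9DEA = 0x10973 → wrap carry → 0x0974
  0x0974 + 0xED8E = 0x0F702
One's-complement sum = 0xF702.
Checksum = ~0xF702 & 0xFFFF = 0x08FD.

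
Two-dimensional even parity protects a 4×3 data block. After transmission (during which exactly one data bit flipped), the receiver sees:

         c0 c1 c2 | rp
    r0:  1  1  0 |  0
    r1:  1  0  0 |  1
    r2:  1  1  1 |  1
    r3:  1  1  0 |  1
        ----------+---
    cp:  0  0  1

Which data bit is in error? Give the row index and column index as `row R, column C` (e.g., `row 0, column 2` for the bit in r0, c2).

Recompute each row's even parity and compare to rp:
  r0: data parity 0, sent rp 0 → ok
  r1: data parity 1, sent rp 1 → ok
  r2: data parity 1, sent rp 1 → ok
  r3: data parity 0, sent rp 1 → mismatch
Recompute each column's even parity and compare to cp:
  c0: data parity 0, sent cp 0 → ok
  c1: data parity 1, sent cp 0 → mismatch
  c2: data parity 1, sent cp 1 → ok
Exactly one row (r3) and one column (c1) fail → the flipped bit is at their intersection.

row 3, column 1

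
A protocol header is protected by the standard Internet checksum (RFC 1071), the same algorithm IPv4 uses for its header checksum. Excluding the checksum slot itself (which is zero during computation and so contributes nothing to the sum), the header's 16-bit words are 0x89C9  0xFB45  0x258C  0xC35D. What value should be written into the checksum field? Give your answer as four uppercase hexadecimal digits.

One's-complement addition (fold any carry out of bit 15 back into bit 0):
  0x89C9 + 0xFB45 = 0x1850E → wrap carry → 0x850F
  0x850F + 0x258C = 0x0AA9B
  0xAA9B + 0xC35D = 0x16DF8 → wrap carry → 0x6DF9
One's-complement sum = 0x6DF9.
Checksum = ~0x6DF9 & 0xFFFF = 0x9206.

9206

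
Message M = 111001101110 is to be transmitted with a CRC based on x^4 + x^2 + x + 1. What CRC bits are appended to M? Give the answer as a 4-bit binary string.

Append 4 zeros: 1110011011100000. Divide by 10111 (XOR where the leading bit is 1):
  pos 0: 11100 XOR 10111 = 01011
  pos 1: 10111 XOR 10111 = 00000
  pos 6: 10111 XOR 10111 = 00000
Remainder (last 4 bits) = 0000. This is the CRC / FCS.

0000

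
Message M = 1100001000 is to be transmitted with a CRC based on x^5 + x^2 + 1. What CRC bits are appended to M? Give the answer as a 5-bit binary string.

01100

Append 5 zeros: 110000100000000. Divide by 100101 (XOR where the leading bit is 1):
  pos 0: 110000 XOR 100101 = 010101
  pos 1: 101011 XOR 100101 = 001110
  pos 3: 111000 XOR 100101 = 011101
  pos 4: 111010 XOR 100101 = 011111
  pos 5: 111110 XOR 100101 = 011011
  pos 6: 110110 XOR 100101 = 010011
  pos 7: 100110 XOR 100101 = 000011
Remainder (last 5 bits) = 01100. This is the CRC / FCS.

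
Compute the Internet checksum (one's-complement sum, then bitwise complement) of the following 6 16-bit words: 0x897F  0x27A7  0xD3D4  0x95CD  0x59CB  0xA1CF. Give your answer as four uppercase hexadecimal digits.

One's-complement addition (fold any carry out of bit 15 back into bit 0):
  0x897F + 0x27A7 = 0x0B126
  0xB126 + 0xD3D4 = 0x184FA → wrap carry → 0x84FB
  0x84FB + 0x95CD = 0x11AC8 → wrap carry → 0x1AC9
  0x1AC9 + 0x59CB = 0x07494
  0x7494 + 0xA1CF = 0x11663 → wrap carry → 0x1664
One's-complement sum = 0x1664.
Checksum = ~0x1664 & 0xFFFF = 0xE99B.

E99B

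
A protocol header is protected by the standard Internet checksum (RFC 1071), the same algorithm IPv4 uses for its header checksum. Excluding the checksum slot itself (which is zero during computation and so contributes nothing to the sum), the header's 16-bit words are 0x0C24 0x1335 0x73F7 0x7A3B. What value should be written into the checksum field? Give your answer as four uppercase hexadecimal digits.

F273

One's-complement addition (fold any carry out of bit 15 back into bit 0):
  0x0C24 + 0x1335 = 0x01F59
  0x1F59 + 0x73F7 = 0x09350
  0x9350 + 0x7A3B = 0x10D8B → wrap carry → 0x0D8C
One's-complement sum = 0x0D8C.
Checksum = ~0x0D8C & 0xFFFF = 0xF273.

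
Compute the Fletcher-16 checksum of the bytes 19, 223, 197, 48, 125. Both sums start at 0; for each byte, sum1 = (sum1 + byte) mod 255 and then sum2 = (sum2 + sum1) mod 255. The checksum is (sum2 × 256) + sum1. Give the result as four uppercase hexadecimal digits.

Running sums (mod 255):
  after byte 0 (19): sum1=19, sum2=19
  after byte 1 (223): sum1=242, sum2=6
  after byte 2 (197): sum1=184, sum2=190
  after byte 3 (48): sum1=232, sum2=167
  after byte 4 (125): sum1=102, sum2=14
Checksum = sum2·256 + sum1 = 14·256 + 102 = 3686 = 0x0E66.

0E66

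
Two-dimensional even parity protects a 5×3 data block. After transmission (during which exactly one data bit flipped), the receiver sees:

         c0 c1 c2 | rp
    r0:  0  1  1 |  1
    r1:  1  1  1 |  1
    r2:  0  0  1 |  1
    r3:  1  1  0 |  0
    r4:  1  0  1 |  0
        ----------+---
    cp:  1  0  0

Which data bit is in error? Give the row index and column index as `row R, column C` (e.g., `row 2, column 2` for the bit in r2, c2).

row 0, column 1

Recompute each row's even parity and compare to rp:
  r0: data parity 0, sent rp 1 → mismatch
  r1: data parity 1, sent rp 1 → ok
  r2: data parity 1, sent rp 1 → ok
  r3: data parity 0, sent rp 0 → ok
  r4: data parity 0, sent rp 0 → ok
Recompute each column's even parity and compare to cp:
  c0: data parity 1, sent cp 1 → ok
  c1: data parity 1, sent cp 0 → mismatch
  c2: data parity 0, sent cp 0 → ok
Exactly one row (r0) and one column (c1) fail → the flipped bit is at their intersection.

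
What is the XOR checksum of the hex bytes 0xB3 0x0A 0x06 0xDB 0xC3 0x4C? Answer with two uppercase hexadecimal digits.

XOR the bytes together:
  start with 0xB3
  0xB3 ⊕ 0x0A = 0xB9
  0xB9 ⊕ 0x06 = 0xBF
  0xBF ⊕ 0xDB = 0x64
  0x64 ⊕ 0xC3 = 0xA7
  0xA7 ⊕ 0x4C = 0xEB

EB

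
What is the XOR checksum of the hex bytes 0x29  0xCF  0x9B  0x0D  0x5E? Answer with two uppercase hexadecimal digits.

XOR the bytes together:
  start with 0x29
  0x29 ⊕ 0xCF = 0xE6
  0xE6 ⊕ 0x9B = 0x7D
  0x7D ⊕ 0x0D = 0x70
  0x70 ⊕ 0x5E = 0x2E

2E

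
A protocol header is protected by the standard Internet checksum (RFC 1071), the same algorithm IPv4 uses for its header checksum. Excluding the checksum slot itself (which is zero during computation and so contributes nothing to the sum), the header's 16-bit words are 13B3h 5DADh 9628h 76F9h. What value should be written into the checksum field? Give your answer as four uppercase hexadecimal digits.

One's-complement addition (fold any carry out of bit 15 back into bit 0):
  0x13B3 + 0x5DAD = 0x07160
  0x7160 + 0x9628 = 0x10788 → wrap carry → 0x0789
  0x0789 + 0x76F9 = 0x07E82
One's-complement sum = 0x7E82.
Checksum = ~0x7E82 & 0xFFFF = 0x817D.

817D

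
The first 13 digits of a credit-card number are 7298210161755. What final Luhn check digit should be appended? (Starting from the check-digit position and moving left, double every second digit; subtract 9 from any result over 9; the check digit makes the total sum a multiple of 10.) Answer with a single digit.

Partial digits right→left: 5 5 7 1 6 1 0 1 2 8 9 2 7
Double every second digit counting from the check-digit position (so the 1st, 3rd, 5th, ... of the partial from the right).
  doubled (with −9 where >9): 1 5 3 0 4 9 5 → sum 27
  kept as-is: 5 1 1 1 8 2 → sum 18
Total = 27 + 18 = 45.
Check digit = (10 − (45 mod 10)) mod 10 = 5.

5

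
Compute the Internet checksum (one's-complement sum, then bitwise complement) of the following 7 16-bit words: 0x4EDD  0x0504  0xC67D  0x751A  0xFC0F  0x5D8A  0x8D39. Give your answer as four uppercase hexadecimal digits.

89B2

One's-complement addition (fold any carry out of bit 15 back into bit 0):
  0x4EDD + 0x0504 = 0x053E1
  0x53E1 + 0xC67D = 0x11A5E → wrap carry → 0x1A5F
  0x1A5F + 0x751A = 0x08F79
  0x8F79 + 0xFC0F = 0x18B88 → wrap carry → 0x8B89
  0x8B89 + 0x5D8A = 0x0E913
  0xE913 + 0x8D39 = 0x1764C → wrap carry → 0x764D
One's-complement sum = 0x764D.
Checksum = ~0x764D & 0xFFFF = 0x89B2.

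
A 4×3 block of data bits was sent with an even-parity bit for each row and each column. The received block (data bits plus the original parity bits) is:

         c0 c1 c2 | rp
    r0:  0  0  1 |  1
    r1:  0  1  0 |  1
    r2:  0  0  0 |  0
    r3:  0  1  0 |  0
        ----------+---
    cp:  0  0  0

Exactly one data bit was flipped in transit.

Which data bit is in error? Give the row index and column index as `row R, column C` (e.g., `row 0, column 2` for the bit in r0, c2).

Recompute each row's even parity and compare to rp:
  r0: data parity 1, sent rp 1 → ok
  r1: data parity 1, sent rp 1 → ok
  r2: data parity 0, sent rp 0 → ok
  r3: data parity 1, sent rp 0 → mismatch
Recompute each column's even parity and compare to cp:
  c0: data parity 0, sent cp 0 → ok
  c1: data parity 0, sent cp 0 → ok
  c2: data parity 1, sent cp 0 → mismatch
Exactly one row (r3) and one column (c2) fail → the flipped bit is at their intersection.

row 3, column 2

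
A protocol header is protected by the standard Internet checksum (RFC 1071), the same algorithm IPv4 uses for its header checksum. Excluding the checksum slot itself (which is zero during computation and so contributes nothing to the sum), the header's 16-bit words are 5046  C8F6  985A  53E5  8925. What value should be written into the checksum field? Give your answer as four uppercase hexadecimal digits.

715D

One's-complement addition (fold any carry out of bit 15 back into bit 0):
  0x5046 + 0xC8F6 = 0x1193C → wrap carry → 0x193D
  0x193D + 0x985A = 0x0B197
  0xB197 + 0x53E5 = 0x1057C → wrap carry → 0x057D
  0x057D + 0x8925 = 0x08EA2
One's-complement sum = 0x8EA2.
Checksum = ~0x8EA2 & 0xFFFF = 0x715D.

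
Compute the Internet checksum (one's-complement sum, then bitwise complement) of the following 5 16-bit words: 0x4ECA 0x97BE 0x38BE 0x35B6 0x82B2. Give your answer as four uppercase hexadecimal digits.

One's-complement addition (fold any carry out of bit 15 back into bit 0):
  0x4ECA + 0x97BE = 0x0E688
  0xE688 + 0x38BE = 0x11F46 → wrap carry → 0x1F47
  0x1F47 + 0x35B6 = 0x054FD
  0x54FD + 0x82B2 = 0x0D7AF
One's-complement sum = 0xD7AF.
Checksum = ~0xD7AF & 0xFFFF = 0x2850.

2850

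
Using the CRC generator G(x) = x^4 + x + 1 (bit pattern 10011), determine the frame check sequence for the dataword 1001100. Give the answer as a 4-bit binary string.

0000

Append 4 zeros: 10011000000. Divide by 10011 (XOR where the leading bit is 1):
  pos 0: 10011 XOR 10011 = 00000
Remainder (last 4 bits) = 0000. This is the CRC / FCS.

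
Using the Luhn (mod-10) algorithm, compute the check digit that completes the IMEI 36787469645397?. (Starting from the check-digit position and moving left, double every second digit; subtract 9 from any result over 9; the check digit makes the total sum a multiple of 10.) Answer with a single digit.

1

Partial digits right→left: 7 9 3 5 4 6 9 6 4 7 8 7 6 3
Double every second digit counting from the check-digit position (so the 1st, 3rd, 5th, ... of the partial from the right).
  doubled (with −9 where >9): 5 6 8 9 8 7 3 → sum 46
  kept as-is: 9 5 6 6 7 7 3 → sum 43
Total = 46 + 43 = 89.
Check digit = (10 − (89 mod 10)) mod 10 = 1.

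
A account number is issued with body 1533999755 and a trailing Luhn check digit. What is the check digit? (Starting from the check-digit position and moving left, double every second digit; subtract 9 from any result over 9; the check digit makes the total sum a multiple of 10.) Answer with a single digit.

1

Partial digits right→left: 5 5 7 9 9 9 3 3 5 1
Double every second digit counting from the check-digit position (so the 1st, 3rd, 5th, ... of the partial from the right).
  doubled (with −9 where >9): 1 5 9 6 1 → sum 22
  kept as-is: 5 9 9 3 1 → sum 27
Total = 22 + 27 = 49.
Check digit = (10 − (49 mod 10)) mod 10 = 1.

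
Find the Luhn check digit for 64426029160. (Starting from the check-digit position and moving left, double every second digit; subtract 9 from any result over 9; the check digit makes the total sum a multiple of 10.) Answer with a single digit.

Partial digits right→left: 0 6 1 9 2 0 6 2 4 4 6
Double every second digit counting from the check-digit position (so the 1st, 3rd, 5th, ... of the partial from the right).
  doubled (with −9 where >9): 0 2 4 3 8 3 → sum 20
  kept as-is: 6 9 0 2 4 → sum 21
Total = 20 + 21 = 41.
Check digit = (10 − (41 mod 10)) mod 10 = 9.

9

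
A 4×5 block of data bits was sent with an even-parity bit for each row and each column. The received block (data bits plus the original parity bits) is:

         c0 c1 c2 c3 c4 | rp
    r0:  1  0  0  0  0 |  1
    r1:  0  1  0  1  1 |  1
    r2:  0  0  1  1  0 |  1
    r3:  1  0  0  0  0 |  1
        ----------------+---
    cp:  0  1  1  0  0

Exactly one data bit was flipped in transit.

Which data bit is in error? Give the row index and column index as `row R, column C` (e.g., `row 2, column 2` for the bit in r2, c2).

Recompute each row's even parity and compare to rp:
  r0: data parity 1, sent rp 1 → ok
  r1: data parity 1, sent rp 1 → ok
  r2: data parity 0, sent rp 1 → mismatch
  r3: data parity 1, sent rp 1 → ok
Recompute each column's even parity and compare to cp:
  c0: data parity 0, sent cp 0 → ok
  c1: data parity 1, sent cp 1 → ok
  c2: data parity 1, sent cp 1 → ok
  c3: data parity 0, sent cp 0 → ok
  c4: data parity 1, sent cp 0 → mismatch
Exactly one row (r2) and one column (c4) fail → the flipped bit is at their intersection.

row 2, column 4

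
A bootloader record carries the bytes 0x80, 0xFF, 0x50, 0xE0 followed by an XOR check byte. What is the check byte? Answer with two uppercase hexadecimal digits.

XOR the bytes together:
  start with 0x80
  0x80 ⊕ 0xFF = 0x7F
  0x7F ⊕ 0x50 = 0x2F
  0x2F ⊕ 0xE0 = 0xCF

CF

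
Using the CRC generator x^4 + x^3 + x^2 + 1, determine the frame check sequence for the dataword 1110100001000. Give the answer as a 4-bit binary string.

Append 4 zeros: 11101000010000000. Divide by 11101 (XOR where the leading bit is 1):
  pos 0: 11101 XOR 11101 = 00000
  pos 9: 10000 XOR 11101 = 01101
  pos 10: 11010 XOR 11101 = 00111
  pos 12: 11100 XOR 11101 = 00001
Remainder (last 4 bits) = 0001. This is the CRC / FCS.

0001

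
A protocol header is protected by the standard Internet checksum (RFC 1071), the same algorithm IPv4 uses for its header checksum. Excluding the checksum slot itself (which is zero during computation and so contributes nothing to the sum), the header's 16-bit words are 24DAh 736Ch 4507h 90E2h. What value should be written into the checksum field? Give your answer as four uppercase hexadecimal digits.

One's-complement addition (fold any carry out of bit 15 back into bit 0):
  0x24DA + 0x736C = 0x09846
  0x9846 + 0x4507 = 0x0DD4D
  0xDD4D + 0x90E2 = 0x16E2F → wrap carry → 0x6E30
One's-complement sum = 0x6E30.
Checksum = ~0x6E30 & 0xFFFF = 0x91CF.

91CF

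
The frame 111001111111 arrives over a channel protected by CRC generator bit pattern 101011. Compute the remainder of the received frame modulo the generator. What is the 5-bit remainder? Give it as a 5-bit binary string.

Modulo-2 division of 111001111111 by 101011:
  pos 0: 111001 XOR 101011 = 010010
  pos 1: 100101 XOR 101011 = 001110
  pos 3: 111011 XOR 101011 = 010000
  pos 4: 100001 XOR 101011 = 001010
  pos 6: 101011 XOR 101011 = 000000
Remainder = 00000 (zero — the frame passes the CRC check).

00000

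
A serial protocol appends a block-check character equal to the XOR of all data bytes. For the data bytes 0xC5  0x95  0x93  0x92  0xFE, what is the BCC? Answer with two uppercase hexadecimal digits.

XOR the bytes together:
  start with 0xC5
  0xC5 ⊕ 0x95 = 0x50
  0x50 ⊕ 0x93 = 0xC3
  0xC3 ⊕ 0x92 = 0x51
  0x51 ⊕ 0xFE = 0xAF

AF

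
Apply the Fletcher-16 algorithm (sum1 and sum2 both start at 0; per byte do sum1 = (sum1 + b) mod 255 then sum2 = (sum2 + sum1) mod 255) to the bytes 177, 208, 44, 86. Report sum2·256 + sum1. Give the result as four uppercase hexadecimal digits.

E705

Running sums (mod 255):
  after byte 0 (177): sum1=177, sum2=177
  after byte 1 (208): sum1=130, sum2=52
  after byte 2 (44): sum1=174, sum2=226
  after byte 3 (86): sum1=5, sum2=231
Checksum = sum2·256 + sum1 = 231·256 + 5 = 59141 = 0xE705.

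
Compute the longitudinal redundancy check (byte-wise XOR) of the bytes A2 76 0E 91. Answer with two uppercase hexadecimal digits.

XOR the bytes together:
  start with 0xA2
  0xA2 ⊕ 0x76 = 0xD4
  0xD4 ⊕ 0x0E = 0xDA
  0xDA ⊕ 0x91 = 0x4B

4B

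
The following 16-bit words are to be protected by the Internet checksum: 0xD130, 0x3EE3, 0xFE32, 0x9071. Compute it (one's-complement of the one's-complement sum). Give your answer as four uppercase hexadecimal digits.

6147

One's-complement addition (fold any carry out of bit 15 back into bit 0):
  0xD130 + 0x3EE3 = 0x11013 → wrap carry → 0x1014
  0x1014 + 0xFE32 = 0x10E46 → wrap carry → 0x0E47
  0x0E47 + 0x9071 = 0x09EB8
One's-complement sum = 0x9EB8.
Checksum = ~0x9EB8 & 0xFFFF = 0x6147.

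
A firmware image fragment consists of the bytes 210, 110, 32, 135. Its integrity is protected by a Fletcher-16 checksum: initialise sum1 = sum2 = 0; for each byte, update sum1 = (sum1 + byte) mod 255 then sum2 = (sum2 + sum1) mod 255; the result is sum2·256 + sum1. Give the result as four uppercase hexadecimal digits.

Running sums (mod 255):
  after byte 0 (210): sum1=210, sum2=210
  after byte 1 (110): sum1=65, sum2=20
  after byte 2 (32): sum1=97, sum2=117
  after byte 3 (135): sum1=232, sum2=94
Checksum = sum2·256 + sum1 = 94·256 + 232 = 24296 = 0x5EE8.

5EE8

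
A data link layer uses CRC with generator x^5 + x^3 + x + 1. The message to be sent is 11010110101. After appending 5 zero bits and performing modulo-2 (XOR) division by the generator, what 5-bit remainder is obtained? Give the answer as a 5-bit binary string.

Append 5 zeros: 1101011010100000. Divide by 101011 (XOR where the leading bit is 1):
  pos 0: 110101 XOR 101011 = 011110
  pos 1: 111101 XOR 101011 = 010110
  pos 2: 101100 XOR 101011 = 000111
  pos 5: 111101 XOR 101011 = 010110
  pos 6: 101100 XOR 101011 = 000111
  pos 9: 111000 XOR 101011 = 010011
  pos 10: 100110 XOR 101011 = 001101
Remainder (last 5 bits) = 01101. This is the CRC / FCS.

01101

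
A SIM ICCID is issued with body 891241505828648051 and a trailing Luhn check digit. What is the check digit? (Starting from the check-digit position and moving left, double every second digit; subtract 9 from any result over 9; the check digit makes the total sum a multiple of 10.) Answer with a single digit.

Partial digits right→left: 1 5 0 8 4 6 8 2 8 5 0 5 1 4 2 1 9 8
Double every second digit counting from the check-digit position (so the 1st, 3rd, 5th, ... of the partial from the right).
  doubled (with −9 where >9): 2 0 8 7 7 0 2 4 9 → sum 39
  kept as-is: 5 8 6 2 5 5 4 1 8 → sum 44
Total = 39 + 44 = 83.
Check digit = (10 − (83 mod 10)) mod 10 = 7.

7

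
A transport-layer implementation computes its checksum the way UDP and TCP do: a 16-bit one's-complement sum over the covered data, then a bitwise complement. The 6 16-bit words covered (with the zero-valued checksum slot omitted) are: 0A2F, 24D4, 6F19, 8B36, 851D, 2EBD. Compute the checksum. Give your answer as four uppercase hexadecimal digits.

One's-complement addition (fold any carry out of bit 15 back into bit 0):
  0x0A2F + 0x24D4 = 0x02F03
  0x2F03 + 0x6F19 = 0x09E1C
  0x9E1C + 0x8B36 = 0x12952 → wrap carry → 0x2953
  0x2953 + 0x851D = 0x0AE70
  0xAE70 + 0x2EBD = 0x0DD2D
One's-complement sum = 0xDD2D.
Checksum = ~0xDD2D & 0xFFFF = 0x22D2.

22D2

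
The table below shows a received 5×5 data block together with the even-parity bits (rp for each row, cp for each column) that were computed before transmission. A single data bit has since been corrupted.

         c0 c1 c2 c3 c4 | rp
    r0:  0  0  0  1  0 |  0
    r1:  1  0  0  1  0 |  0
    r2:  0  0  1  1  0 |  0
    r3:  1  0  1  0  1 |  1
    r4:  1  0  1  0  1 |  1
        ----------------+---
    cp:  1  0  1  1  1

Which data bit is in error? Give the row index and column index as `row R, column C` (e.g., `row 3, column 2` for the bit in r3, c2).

Recompute each row's even parity and compare to rp:
  r0: data parity 1, sent rp 0 → mismatch
  r1: data parity 0, sent rp 0 → ok
  r2: data parity 0, sent rp 0 → ok
  r3: data parity 1, sent rp 1 → ok
  r4: data parity 1, sent rp 1 → ok
Recompute each column's even parity and compare to cp:
  c0: data parity 1, sent cp 1 → ok
  c1: data parity 0, sent cp 0 → ok
  c2: data parity 1, sent cp 1 → ok
  c3: data parity 1, sent cp 1 → ok
  c4: data parity 0, sent cp 1 → mismatch
Exactly one row (r0) and one column (c4) fail → the flipped bit is at their intersection.

row 0, column 4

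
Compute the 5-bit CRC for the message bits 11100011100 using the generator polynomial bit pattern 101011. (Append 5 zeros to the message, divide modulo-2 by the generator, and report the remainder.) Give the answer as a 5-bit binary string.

Append 5 zeros: 1110001110000000. Divide by 101011 (XOR where the leading bit is 1):
  pos 0: 111000 XOR 101011 = 010011
  pos 1: 100111 XOR 101011 = 001100
  pos 3: 110011 XOR 101011 = 011000
  pos 4: 110000 XOR 101011 = 011011
  pos 5: 110110 XOR 101011 = 011101
  pos 6: 111010 XOR 101011 = 010001
  pos 7: 100010 XOR 101011 = 001001
  pos 9: 100100 XOR 101011 = 001111
Remainder (last 5 bits) = 11110. This is the CRC / FCS.

11110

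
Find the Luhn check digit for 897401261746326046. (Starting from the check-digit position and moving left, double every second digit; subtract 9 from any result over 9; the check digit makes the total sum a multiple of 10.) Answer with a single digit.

8

Partial digits right→left: 6 4 0 6 2 3 6 4 7 1 6 2 1 0 4 7 9 8
Double every second digit counting from the check-digit position (so the 1st, 3rd, 5th, ... of the partial from the right).
  doubled (with −9 where >9): 3 0 4 3 5 3 2 8 9 → sum 37
  kept as-is: 4 6 3 4 1 2 0 7 8 → sum 35
Total = 37 + 35 = 72.
Check digit = (10 − (72 mod 10)) mod 10 = 8.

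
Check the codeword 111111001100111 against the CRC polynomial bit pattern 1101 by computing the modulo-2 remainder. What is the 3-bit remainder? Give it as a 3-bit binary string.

000

Modulo-2 division of 111111001100111 by 1101:
  pos 0: 1111 XOR 1101 = 0010
  pos 2: 1011 XOR 1101 = 0110
  pos 3: 1100 XOR 1101 = 0001
  pos 6: 1011 XOR 1101 = 0110
  pos 7: 1100 XOR 1101 = 0001
  pos 10: 1011 XOR 1101 = 0110
  pos 11: 1101 XOR 1101 = 0000
Remainder = 000 (zero — the frame passes the CRC check).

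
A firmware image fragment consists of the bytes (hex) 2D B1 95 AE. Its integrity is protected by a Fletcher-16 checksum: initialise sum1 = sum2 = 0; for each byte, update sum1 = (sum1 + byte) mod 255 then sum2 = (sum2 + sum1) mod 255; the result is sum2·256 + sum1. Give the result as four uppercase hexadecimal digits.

Running sums (mod 255):
  after byte 0 (2D): sum1=45, sum2=45
  after byte 1 (B1): sum1=222, sum2=12
  after byte 2 (95): sum1=116, sum2=128
  after byte 3 (AE): sum1=35, sum2=163
Checksum = sum2·256 + sum1 = 163·256 + 35 = 41763 = 0xA323.

A323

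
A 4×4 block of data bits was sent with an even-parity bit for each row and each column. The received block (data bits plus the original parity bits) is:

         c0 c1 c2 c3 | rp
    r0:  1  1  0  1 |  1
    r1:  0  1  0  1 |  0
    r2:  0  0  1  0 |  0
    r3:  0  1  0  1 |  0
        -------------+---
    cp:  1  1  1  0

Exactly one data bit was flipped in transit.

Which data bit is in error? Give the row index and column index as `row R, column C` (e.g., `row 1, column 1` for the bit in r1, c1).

Recompute each row's even parity and compare to rp:
  r0: data parity 1, sent rp 1 → ok
  r1: data parity 0, sent rp 0 → ok
  r2: data parity 1, sent rp 0 → mismatch
  r3: data parity 0, sent rp 0 → ok
Recompute each column's even parity and compare to cp:
  c0: data parity 1, sent cp 1 → ok
  c1: data parity 1, sent cp 1 → ok
  c2: data parity 1, sent cp 1 → ok
  c3: data parity 1, sent cp 0 → mismatch
Exactly one row (r2) and one column (c3) fail → the flipped bit is at their intersection.

row 2, column 3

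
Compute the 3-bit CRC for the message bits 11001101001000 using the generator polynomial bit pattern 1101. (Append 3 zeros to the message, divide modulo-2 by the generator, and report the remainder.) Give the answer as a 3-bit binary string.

000

Append 3 zeros: 11001101001000000. Divide by 1101 (XOR where the leading bit is 1):
  pos 0: 1100 XOR 1101 = 0001
  pos 3: 1110 XOR 1101 = 0011
  pos 5: 1110 XOR 1101 = 0011
  pos 7: 1101 XOR 1101 = 0000
Remainder (last 3 bits) = 000. This is the CRC / FCS.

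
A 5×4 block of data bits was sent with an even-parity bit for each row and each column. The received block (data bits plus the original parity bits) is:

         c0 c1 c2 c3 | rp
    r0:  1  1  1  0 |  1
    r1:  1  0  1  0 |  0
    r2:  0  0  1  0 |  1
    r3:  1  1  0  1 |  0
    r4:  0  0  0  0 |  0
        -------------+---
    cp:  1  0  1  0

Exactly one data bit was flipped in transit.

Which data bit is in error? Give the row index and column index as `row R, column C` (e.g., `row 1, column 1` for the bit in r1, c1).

row 3, column 3

Recompute each row's even parity and compare to rp:
  r0: data parity 1, sent rp 1 → ok
  r1: data parity 0, sent rp 0 → ok
  r2: data parity 1, sent rp 1 → ok
  r3: data parity 1, sent rp 0 → mismatch
  r4: data parity 0, sent rp 0 → ok
Recompute each column's even parity and compare to cp:
  c0: data parity 1, sent cp 1 → ok
  c1: data parity 0, sent cp 0 → ok
  c2: data parity 1, sent cp 1 → ok
  c3: data parity 1, sent cp 0 → mismatch
Exactly one row (r3) and one column (c3) fail → the flipped bit is at their intersection.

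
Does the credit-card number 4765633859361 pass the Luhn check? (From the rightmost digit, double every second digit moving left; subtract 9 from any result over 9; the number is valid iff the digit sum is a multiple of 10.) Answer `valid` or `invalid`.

invalid

From the right, keep odd positions and double even positions (subtract 9 from any doubled value over 9):
  doubled (positions 2,4,...): 3 9 7 6 1 5 → sum 31
  kept (positions 1,3,...): 1 3 5 3 6 6 4 → sum 28
Total = 59.
59 mod 10 = 9, so the number is invalid.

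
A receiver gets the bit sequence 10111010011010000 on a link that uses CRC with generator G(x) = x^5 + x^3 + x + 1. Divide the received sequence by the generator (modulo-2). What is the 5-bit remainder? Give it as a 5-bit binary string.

Modulo-2 division of 10111010011010000 by 101011:
  pos 0: 101110 XOR 101011 = 000101
  pos 3: 101100 XOR 101011 = 000111
  pos 6: 111110 XOR 101011 = 010101
  pos 7: 101011 XOR 101011 = 000000
Remainder = 00000 (zero — the frame passes the CRC check).

00000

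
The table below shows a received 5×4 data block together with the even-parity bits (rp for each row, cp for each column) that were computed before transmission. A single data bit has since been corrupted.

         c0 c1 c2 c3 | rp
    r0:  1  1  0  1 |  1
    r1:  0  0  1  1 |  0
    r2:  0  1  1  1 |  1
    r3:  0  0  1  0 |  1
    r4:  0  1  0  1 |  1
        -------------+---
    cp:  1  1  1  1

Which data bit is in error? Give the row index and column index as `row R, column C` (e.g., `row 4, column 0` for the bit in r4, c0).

Recompute each row's even parity and compare to rp:
  r0: data parity 1, sent rp 1 → ok
  r1: data parity 0, sent rp 0 → ok
  r2: data parity 1, sent rp 1 → ok
  r3: data parity 1, sent rp 1 → ok
  r4: data parity 0, sent rp 1 → mismatch
Recompute each column's even parity and compare to cp:
  c0: data parity 1, sent cp 1 → ok
  c1: data parity 1, sent cp 1 → ok
  c2: data parity 1, sent cp 1 → ok
  c3: data parity 0, sent cp 1 → mismatch
Exactly one row (r4) and one column (c3) fail → the flipped bit is at their intersection.

row 4, column 3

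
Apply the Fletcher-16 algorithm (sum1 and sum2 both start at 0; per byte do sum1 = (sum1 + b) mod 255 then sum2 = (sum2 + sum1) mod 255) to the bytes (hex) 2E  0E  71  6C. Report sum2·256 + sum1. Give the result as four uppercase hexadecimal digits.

Running sums (mod 255):
  after byte 0 (2E): sum1=46, sum2=46
  after byte 1 (0E): sum1=60, sum2=106
  after byte 2 (71): sum1=173, sum2=24
  after byte 3 (6C): sum1=26, sum2=50
Checksum = sum2·256 + sum1 = 50·256 + 26 = 12826 = 0x321A.

321A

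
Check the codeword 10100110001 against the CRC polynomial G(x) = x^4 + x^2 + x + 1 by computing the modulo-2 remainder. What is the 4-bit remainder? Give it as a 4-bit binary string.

Modulo-2 division of 10100110001 by 10111:
  pos 0: 10100 XOR 10111 = 00011
  pos 3: 11110 XOR 10111 = 01001
  pos 4: 10010 XOR 10111 = 00101
  pos 6: 10101 XOR 10111 = 00010
Remainder = 0010 (nonzero — an error is detected).

0010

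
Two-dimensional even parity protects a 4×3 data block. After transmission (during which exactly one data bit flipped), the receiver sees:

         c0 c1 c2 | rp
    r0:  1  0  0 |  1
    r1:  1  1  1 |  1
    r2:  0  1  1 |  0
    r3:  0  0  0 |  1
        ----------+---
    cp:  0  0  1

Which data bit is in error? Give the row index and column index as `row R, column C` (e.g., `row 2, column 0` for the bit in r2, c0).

row 3, column 2

Recompute each row's even parity and compare to rp:
  r0: data parity 1, sent rp 1 → ok
  r1: data parity 1, sent rp 1 → ok
  r2: data parity 0, sent rp 0 → ok
  r3: data parity 0, sent rp 1 → mismatch
Recompute each column's even parity and compare to cp:
  c0: data parity 0, sent cp 0 → ok
  c1: data parity 0, sent cp 0 → ok
  c2: data parity 0, sent cp 1 → mismatch
Exactly one row (r3) and one column (c2) fail → the flipped bit is at their intersection.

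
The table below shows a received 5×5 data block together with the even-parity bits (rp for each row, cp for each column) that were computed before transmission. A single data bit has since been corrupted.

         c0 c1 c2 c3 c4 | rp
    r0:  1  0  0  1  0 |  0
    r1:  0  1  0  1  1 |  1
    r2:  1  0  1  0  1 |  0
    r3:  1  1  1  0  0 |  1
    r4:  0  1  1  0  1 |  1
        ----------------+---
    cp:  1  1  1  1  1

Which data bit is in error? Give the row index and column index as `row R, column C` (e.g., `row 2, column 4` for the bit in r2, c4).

Recompute each row's even parity and compare to rp:
  r0: data parity 0, sent rp 0 → ok
  r1: data parity 1, sent rp 1 → ok
  r2: data parity 1, sent rp 0 → mismatch
  r3: data parity 1, sent rp 1 → ok
  r4: data parity 1, sent rp 1 → ok
Recompute each column's even parity and compare to cp:
  c0: data parity 1, sent cp 1 → ok
  c1: data parity 1, sent cp 1 → ok
  c2: data parity 1, sent cp 1 → ok
  c3: data parity 0, sent cp 1 → mismatch
  c4: data parity 1, sent cp 1 → ok
Exactly one row (r2) and one column (c3) fail → the flipped bit is at their intersection.

row 2, column 3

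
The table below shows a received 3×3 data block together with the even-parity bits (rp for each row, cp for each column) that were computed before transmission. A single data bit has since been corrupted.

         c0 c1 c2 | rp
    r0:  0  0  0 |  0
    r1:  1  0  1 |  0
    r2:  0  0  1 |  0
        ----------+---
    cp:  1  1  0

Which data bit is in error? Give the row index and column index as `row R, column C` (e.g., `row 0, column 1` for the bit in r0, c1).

Recompute each row's even parity and compare to rp:
  r0: data parity 0, sent rp 0 → ok
  r1: data parity 0, sent rp 0 → ok
  r2: data parity 1, sent rp 0 → mismatch
Recompute each column's even parity and compare to cp:
  c0: data parity 1, sent cp 1 → ok
  c1: data parity 0, sent cp 1 → mismatch
  c2: data parity 0, sent cp 0 → ok
Exactly one row (r2) and one column (c1) fail → the flipped bit is at their intersection.

row 2, column 1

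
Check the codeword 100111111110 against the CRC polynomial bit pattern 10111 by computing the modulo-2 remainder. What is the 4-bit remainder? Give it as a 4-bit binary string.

1000

Modulo-2 division of 100111111110 by 10111:
  pos 0: 10011 XOR 10111 = 00100
  pos 2: 10011 XOR 10111 = 00100
  pos 4: 10011 XOR 10111 = 00100
  pos 6: 10011 XOR 10111 = 00100
Remainder = 1000 (nonzero — an error is detected).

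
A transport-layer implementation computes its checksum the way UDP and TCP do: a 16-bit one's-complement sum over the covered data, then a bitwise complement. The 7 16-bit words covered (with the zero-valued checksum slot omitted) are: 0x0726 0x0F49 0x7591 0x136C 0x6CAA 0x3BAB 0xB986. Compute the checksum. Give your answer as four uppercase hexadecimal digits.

One's-complement addition (fold any carry out of bit 15 back into bit 0):
  0x0726 + 0x0F49 = 0x0166F
  0x166F + 0x7591 = 0x08C00
  0x8C00 + 0x136C = 0x09F6C
  0x9F6C + 0x6CAA = 0x10C16 → wrap carry → 0x0C17
  0x0C17 + 0x3BAB = 0x047C2
  0x47C2 + 0xB986 = 0x10148 → wrap carry → 0x0149
One's-complement sum = 0x0149.
Checksum = ~0x0149 & 0xFFFF = 0xFEB6.

FEB6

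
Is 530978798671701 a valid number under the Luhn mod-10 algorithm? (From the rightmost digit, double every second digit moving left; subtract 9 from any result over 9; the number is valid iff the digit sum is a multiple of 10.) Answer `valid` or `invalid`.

From the right, keep odd positions and double even positions (subtract 9 from any doubled value over 9):
  doubled (positions 2,4,...): 0 2 3 9 7 9 6 → sum 36
  kept (positions 1,3,...): 1 7 7 8 7 7 0 5 → sum 42
Total = 78.
78 mod 10 = 8, so the number is invalid.

invalid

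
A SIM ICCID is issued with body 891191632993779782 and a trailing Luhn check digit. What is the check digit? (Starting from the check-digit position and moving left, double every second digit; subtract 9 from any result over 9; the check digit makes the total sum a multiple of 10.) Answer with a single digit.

Partial digits right→left: 2 8 7 9 7 7 3 9 9 2 3 6 1 9 1 1 9 8
Double every second digit counting from the check-digit position (so the 1st, 3rd, 5th, ... of the partial from the right).
  doubled (with −9 where >9): 4 5 5 6 9 6 2 2 9 → sum 48
  kept as-is: 8 9 7 9 2 6 9 1 8 → sum 59
Total = 48 + 59 = 107.
Check digit = (10 − (107 mod 10)) mod 10 = 3.

3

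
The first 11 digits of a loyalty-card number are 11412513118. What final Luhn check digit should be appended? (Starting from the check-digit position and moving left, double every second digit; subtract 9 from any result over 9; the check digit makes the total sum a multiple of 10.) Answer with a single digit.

Partial digits right→left: 8 1 1 3 1 5 2 1 4 1 1
Double every second digit counting from the check-digit position (so the 1st, 3rd, 5th, ... of the partial from the right).
  doubled (with −9 where >9): 7 2 2 4 8 2 → sum 25
  kept as-is: 1 3 5 1 1 → sum 11
Total = 25 + 11 = 36.
Check digit = (10 − (36 mod 10)) mod 10 = 4.

4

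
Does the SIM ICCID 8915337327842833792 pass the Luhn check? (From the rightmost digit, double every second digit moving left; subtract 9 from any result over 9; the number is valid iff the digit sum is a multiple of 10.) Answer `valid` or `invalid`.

From the right, keep odd positions and double even positions (subtract 9 from any doubled value over 9):
  doubled (positions 2,4,...): 9 6 7 8 5 6 6 1 9 → sum 57
  kept (positions 1,3,...): 2 7 3 2 8 2 7 3 1 8 → sum 43
Total = 100.
100 mod 10 = 0, so the number is valid.

valid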